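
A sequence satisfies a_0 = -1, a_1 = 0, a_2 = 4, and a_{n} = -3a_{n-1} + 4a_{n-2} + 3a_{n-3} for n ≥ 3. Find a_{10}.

193363

The ordinary generating function has denominator 1 + 3y - 4y^2 - 3y^3.
Iterating the recurrence: a_0,…,a_{10} = -1, 0, 4, -15, 61, -231, 892, -3417, 13126, -50370, 193363.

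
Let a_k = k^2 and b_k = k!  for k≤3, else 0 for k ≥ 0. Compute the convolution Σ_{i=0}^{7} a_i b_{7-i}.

231

The convolution is the x^7 coefficient of A(x)B(x).
Σ = 0·0 + 1·0 + 4·0 + 9·0 + 16·6 + 25·2 + 36·1 + 49·1 = 231.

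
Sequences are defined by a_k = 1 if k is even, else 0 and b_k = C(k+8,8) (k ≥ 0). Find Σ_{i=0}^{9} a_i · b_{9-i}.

Write out a_i and b_{9-i} for i = 0,…,9 and sum the products.
Σ = 1·24310 + 0·12870 + 1·6435 + 0·3003 + 1·1287 + 0·495 + 1·165 + 0·45 + 1·9 + 0·1 = 32206.

32206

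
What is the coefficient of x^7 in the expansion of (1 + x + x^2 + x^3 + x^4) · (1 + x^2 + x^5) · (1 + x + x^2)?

(1 + x + x^2 + x^3 + x^4) has coefficients 1,1,1,1,1 for degrees 0…4.
(1 + x^2 + x^5) has coefficients 1,0,1,0,0,1,0,0 for degrees 0…7.
Finally multiplying by (1 + x + x^2), the product of all factors after the first has coefficients 1,1,2,1,1,1,1,1 for degrees 0…7.
[x^7] = 1·1 + 1·1 + 1·1 + 1·1 + 1·1 = 5.

5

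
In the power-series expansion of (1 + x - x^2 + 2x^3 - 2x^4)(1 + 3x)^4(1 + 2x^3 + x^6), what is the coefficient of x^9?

206

(1 + x - x^2 + 2x^3 - 2x^4) has coefficients 1,1,-1,2,-2 for degrees 0…4.
(1 + 3x)^4 has coefficients 1,12,54,108,81,0,0,0,0,0 for degrees 0…9.
Finally multiplying by (1 + 2x^3 + x^6), the product of all factors after the first has coefficients 1,12,54,110,105,108,217,174,54,108 for degrees 0…9.
[x^9] = 1·108 + 1·54 − 1·174 + 2·217 − 2·108 = 206.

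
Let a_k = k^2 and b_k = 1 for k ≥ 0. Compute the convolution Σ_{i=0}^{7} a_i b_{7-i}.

Write out a_i and b_{7-i} for i = 0,…,7 and sum the products.
Σ = 0·1 + 1·1 + 4·1 + 9·1 + 16·1 + 25·1 + 36·1 + 49·1 = 140.

140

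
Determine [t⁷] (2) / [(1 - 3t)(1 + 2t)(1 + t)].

1764

Partial fractions give a closed form: a_n = (9/10)·3^n + (8/5)·(-2)^n + (-1/2)·(-1)^n.
At n = 7: a_7 = 1764.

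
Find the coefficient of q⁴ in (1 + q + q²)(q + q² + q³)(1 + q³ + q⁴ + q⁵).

(1 + q + q²) has coefficients 1,1,1 for degrees 0…2.
(q + q² + q³) has coefficients 0,1,1,1,0 for degrees 0…4.
Finally multiplying by (1 + q³ + q⁴ + q⁵), the product of all factors after the first has coefficients 0,1,1,1,1 for degrees 0…4.
[q⁴] = 1·1 + 1·1 + 1·1 = 3.

3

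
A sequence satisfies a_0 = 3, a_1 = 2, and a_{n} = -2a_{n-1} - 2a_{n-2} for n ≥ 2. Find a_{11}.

256

The ordinary generating function has denominator 1 + 2y + 2y^2.
Iterating the recurrence: a_0,…,a_{11} = 3, 2, -10, 16, -12, -8, 40, -64, 48, 32, -160, 256.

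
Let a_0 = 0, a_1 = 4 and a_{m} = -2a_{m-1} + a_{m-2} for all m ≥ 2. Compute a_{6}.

The ordinary generating function has denominator 1 + 2y - y^2.
Iterating the recurrence: a_0,…,a_{6} = 0, 4, -8, 20, -48, 116, -280.

-280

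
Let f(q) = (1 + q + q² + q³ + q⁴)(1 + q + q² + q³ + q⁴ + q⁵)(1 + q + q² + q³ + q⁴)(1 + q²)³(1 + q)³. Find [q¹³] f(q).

962

(1 + q + q² + q³ + q⁴) has coefficients 1,1,1,1,1 for degrees 0…4.
(1 + q + q² + q³ + q⁴ + q⁵) has coefficients 1,1,1,1,1,1,0,0,0,0,0,0,0,0 for degrees 0…13.
Multiplying by (1 + q + q² + q³ + q⁴) gives running coefficients 1,2,3,4,5,5,4,3,2,1,0,0,0,0 for degrees 0…13.
Multiplying by (1 + q²)³ gives running coefficients 1,2,6,10,17,23,29,32,32,29,23,17,10,6 for degrees 0…13.
Finally multiplying by (1 + q)³, the product of all factors after the first has coefficients 1,5,15,35,67,110,159,205,238,250,238,205,159,110 for degrees 0…13.
[q¹³] = 1·110 + 1·159 + 1·205 + 1·238 + 1·250 = 962.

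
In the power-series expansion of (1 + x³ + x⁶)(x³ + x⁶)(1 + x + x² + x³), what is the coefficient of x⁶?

3

(1 + x³ + x⁶) has coefficients 1,0,0,1,0,0,1 for degrees 0…6.
(x³ + x⁶) has coefficients 0,0,0,1,0,0,1 for degrees 0…6.
Finally multiplying by (1 + x + x² + x³), the product of all factors after the first has coefficients 0,0,0,1,1,1,2 for degrees 0…6.
[x⁶] = 1·2 + 1·1 + 1·0 = 3.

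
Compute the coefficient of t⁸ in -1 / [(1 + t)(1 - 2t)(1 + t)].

The denominator gives the recurrence a_n = 3a_(n−2) + 2a_(n−3) for n ≥ 3; the numerator fixes a_0 = -1, a_1 = 0, a_2 = -3.
Iterating: -1, 0, -3, -2, -9, -12, -31, -54, -117, so a_8 = -117.

-117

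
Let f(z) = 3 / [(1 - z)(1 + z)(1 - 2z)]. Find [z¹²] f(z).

Partial fractions give a closed form: a_n = (-3/2)·1^n + (1/2)·(-1)^n + (4)·2^n.
At n = 12: a_12 = 16383.

16383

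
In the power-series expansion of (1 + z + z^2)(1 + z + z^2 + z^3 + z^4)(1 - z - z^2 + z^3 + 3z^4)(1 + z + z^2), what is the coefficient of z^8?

(1 + z + z^2) has coefficients 1,1,1 for degrees 0…2.
(1 + z + z^2 + z^3 + z^4) has coefficients 1,1,1,1,1,0,0,0,0 for degrees 0…8.
Multiplying by (1 - z - z^2 + z^3 + 3z^4) gives running coefficients 1,0,-1,0,3,2,3,4,3 for degrees 0…8.
Finally multiplying by (1 + z + z^2), the product of all factors after the first has coefficients 1,1,0,-1,2,5,8,9,10 for degrees 0…8.
[z^8] = 1·10 + 1·9 + 1·8 = 27.

27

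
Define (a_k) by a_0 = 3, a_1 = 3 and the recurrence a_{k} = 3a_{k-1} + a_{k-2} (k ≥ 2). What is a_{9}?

The ordinary generating function has denominator 1 - 3t - t^2.
Iterating the recurrence: a_0,…,a_{9} = 3, 3, 12, 39, 129, 426, 1407, 4647, 15348, 50691.

50691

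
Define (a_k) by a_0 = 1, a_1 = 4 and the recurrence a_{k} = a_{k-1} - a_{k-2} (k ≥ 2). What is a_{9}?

The ordinary generating function has denominator 1 - t + t^2.
Iterating the recurrence: a_0,…,a_{9} = 1, 4, 3, -1, -4, -3, 1, 4, 3, -1.

-1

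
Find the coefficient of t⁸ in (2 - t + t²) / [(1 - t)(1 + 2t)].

470

The denominator gives the recurrence a_n = −a_(n−1) + 2a_(n−2) for n ≥ 3; the numerator fixes a_0 = 2, a_1 = -3, a_2 = 8.
Iterating: 2, -3, 8, -14, 30, -58, 118, -234, 470, so a_8 = 470.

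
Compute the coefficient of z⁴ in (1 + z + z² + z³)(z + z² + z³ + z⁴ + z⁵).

4

(1 + z + z² + z³) has coefficients 1,1,1,1 for degrees 0…3.
(z + z² + z³ + z⁴ + z⁵) has coefficients 0,1,1,1,1 for degrees 0…4.
[z⁴] = 1·1 + 1·1 + 1·1 + 1·1 = 4.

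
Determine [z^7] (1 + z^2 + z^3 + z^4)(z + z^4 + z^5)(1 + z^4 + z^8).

(1 + z^2 + z^3 + z^4) has coefficients 1,0,1,1,1 for degrees 0…4.
(z + z^4 + z^5) has coefficients 0,1,0,0,1,1,0,0 for degrees 0…7.
Finally multiplying by (1 + z^4 + z^8), the product of all factors after the first has coefficients 0,1,0,0,1,2,0,0 for degrees 0…7.
[z^7] = 1·0 + 1·2 + 1·1 + 1·0 = 3.

3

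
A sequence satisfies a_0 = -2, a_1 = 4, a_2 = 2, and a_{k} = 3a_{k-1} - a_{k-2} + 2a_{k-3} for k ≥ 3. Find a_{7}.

The ordinary generating function has denominator 1 - 3t + t^2 - 2t^3.
Iterating the recurrence: a_0,…,a_{7} = -2, 4, 2, -2, 0, 6, 14, 36.

36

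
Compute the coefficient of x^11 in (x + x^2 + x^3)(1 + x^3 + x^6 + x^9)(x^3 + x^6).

2

(x + x^2 + x^3) has coefficients 0,1,1,1 for degrees 0…3.
(1 + x^3 + x^6 + x^9) has coefficients 1,0,0,1,0,0,1,0,0,1,0,0 for degrees 0…11.
Finally multiplying by (x^3 + x^6), the product of all factors after the first has coefficients 0,0,0,1,0,0,2,0,0,2,0,0 for degrees 0…11.
[x^11] = 1·0 + 1·2 + 1·0 = 2.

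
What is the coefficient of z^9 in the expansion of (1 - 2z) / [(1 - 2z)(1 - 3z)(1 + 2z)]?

Partial fractions give a closed form: a_n = (3/5)·3^n + (2/5)·(-2)^n.
At n = 9: a_9 = 11605.

11605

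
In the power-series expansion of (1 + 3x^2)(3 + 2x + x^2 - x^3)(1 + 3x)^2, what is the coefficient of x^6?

9

(1 + 3x^2) has coefficients 1,0,3 for degrees 0…2.
(3 + 2x + x^2 - x^3) has coefficients 3,2,1,-1,0,0,0 for degrees 0…6.
Finally multiplying by (1 + 3x)^2, the product of all factors after the first has coefficients 3,20,40,23,3,-9,0 for degrees 0…6.
[x^6] = 1·0 + 3·3 = 9.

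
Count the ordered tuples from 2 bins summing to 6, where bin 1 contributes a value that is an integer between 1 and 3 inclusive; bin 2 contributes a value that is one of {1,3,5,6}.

The generating function for the choices is (y + y^2 + y^3)·(y + y^3 + y^5 + y^6); the count is [y^6].
(y + y^2 + y^3) has coefficients 0,1,1,1 for degrees 0…3.
(y + y^3 + y^5 + y^6) has coefficients 0,1,0,1,0,1,1 for degrees 0…6.
[y^6] = 1·1 + 1·0 + 1·1 = 2.

2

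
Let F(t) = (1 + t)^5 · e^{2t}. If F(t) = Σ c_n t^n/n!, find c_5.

The EGF product rule gives c_5 = Σ_{k_1+k_2=5} C(5; k_1,k_2) · ∏ g_i(k_i), where (1+t)^5 gives the falling factorial (5)_k; e^{2t} gives (2)^k.
g_1(k) for k = 0…5: 1, 5, 20, 60, 120, 120.
g_2(k) for k = 0…5: 1, 2, 4, 8, 16, 32.
c_5 = Σ_k C(5,k)·g_1(k)·g_2(5−k) = 1·1·32 + 5·5·16 + 10·20·8 + 10·60·4 + 5·120·2 + 1·120·1 = 32 + 400 + 1600 + 2400 + 1200 + 120 = 5752.

5752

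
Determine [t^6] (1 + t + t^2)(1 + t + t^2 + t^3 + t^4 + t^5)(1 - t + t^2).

(1 + t + t^2) has coefficients 1,1,1 for degrees 0…2.
(1 + t + t^2 + t^3 + t^4 + t^5) has coefficients 1,1,1,1,1,1,0 for degrees 0…6.
Finally multiplying by (1 - t + t^2), the product of all factors after the first has coefficients 1,0,1,1,1,1,0 for degrees 0…6.
[t^6] = 1·0 + 1·1 + 1·1 = 2.

2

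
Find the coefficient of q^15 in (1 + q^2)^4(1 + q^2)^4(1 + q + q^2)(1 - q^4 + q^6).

22

(1 + q^2)^4 has coefficients 1,0,4,0,6,0,4,0,1 for degrees 0…8.
(1 + q^2)^4 has coefficients 1,0,4,0,6,0,4,0,1,0,0,0,0,0,0,0 for degrees 0…15.
Multiplying by (1 + q + q^2) gives running coefficients 1,1,5,4,10,6,10,4,5,1,1,0,0,0,0,0 for degrees 0…15.
Finally multiplying by (1 - q^4 + q^6), the product of all factors after the first has coefficients 1,1,5,4,9,5,6,1,0,-1,1,2,5,3,4,1 for degrees 0…15.
[q^15] = 1·1 + 4·3 + 6·2 + 4·(-1) + 1·1 = 22.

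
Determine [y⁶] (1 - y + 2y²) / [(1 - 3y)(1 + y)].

487

The denominator gives the recurrence a_n = 2a_(n−1) + 3a_(n−2) for n ≥ 3; the numerator fixes a_0 = 1, a_1 = 1, a_2 = 7.
Iterating: 1, 1, 7, 17, 55, 161, 487, so a_6 = 487.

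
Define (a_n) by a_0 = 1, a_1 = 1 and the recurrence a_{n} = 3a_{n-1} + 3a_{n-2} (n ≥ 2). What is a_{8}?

16686

The ordinary generating function has denominator 1 - 3q - 3q^2.
Iterating the recurrence: a_0,…,a_{8} = 1, 1, 6, 21, 81, 306, 1161, 4401, 16686.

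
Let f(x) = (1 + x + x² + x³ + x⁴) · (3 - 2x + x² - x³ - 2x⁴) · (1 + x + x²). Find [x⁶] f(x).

(1 + x + x² + x³ + x⁴) has coefficients 1,1,1,1,1 for degrees 0…4.
(3 - 2x + x² - x³ - 2x⁴) has coefficients 3,-2,1,-1,-2,0,0 for degrees 0…6.
Finally multiplying by (1 + x + x²), the product of all factors after the first has coefficients 3,1,2,-2,-2,-3,-2 for degrees 0…6.
[x⁶] = 1·(-2) + 1·(-3) + 1·(-2) + 1·(-2) + 1·2 = -7.

-7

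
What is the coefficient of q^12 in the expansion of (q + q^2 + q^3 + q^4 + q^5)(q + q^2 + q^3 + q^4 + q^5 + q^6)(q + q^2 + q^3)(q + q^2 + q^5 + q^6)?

(q + q^2 + q^3 + q^4 + q^5) has coefficients 0,1,1,1,1,1 for degrees 0…5.
(q + q^2 + q^3 + q^4 + q^5 + q^6) has coefficients 0,1,1,1,1,1,1,0,0,0,0,0,0 for degrees 0…12.
Multiplying by (q + q^2 + q^3) gives running coefficients 0,0,1,2,3,3,3,3,2,1,0,0,0 for degrees 0…12.
Finally multiplying by (q + q^2 + q^5 + q^6), the product of all factors after the first has coefficients 0,0,0,1,3,5,6,7,9,10,9,7,6 for degrees 0…12.
[q^12] = 1·7 + 1·9 + 1·10 + 1·9 + 1·7 = 42.

42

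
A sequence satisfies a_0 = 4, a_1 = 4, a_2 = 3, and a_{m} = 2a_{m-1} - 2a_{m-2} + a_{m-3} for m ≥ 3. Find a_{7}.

4

The ordinary generating function has denominator 1 - 2t + 2t^2 - t^3.
Iterating the recurrence: a_0,…,a_{7} = 4, 4, 3, 2, 2, 3, 4, 4.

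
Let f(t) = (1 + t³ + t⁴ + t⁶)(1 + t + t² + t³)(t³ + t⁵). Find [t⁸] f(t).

4

(1 + t³ + t⁴ + t⁶) has coefficients 1,0,0,1,1,0,1 for degrees 0…6.
(1 + t + t² + t³) has coefficients 1,1,1,1,0,0,0,0,0 for degrees 0…8.
Finally multiplying by (t³ + t⁵), the product of all factors after the first has coefficients 0,0,0,1,1,2,2,1,1 for degrees 0…8.
[t⁸] = 1·1 + 1·2 + 1·1 + 1·0 = 4.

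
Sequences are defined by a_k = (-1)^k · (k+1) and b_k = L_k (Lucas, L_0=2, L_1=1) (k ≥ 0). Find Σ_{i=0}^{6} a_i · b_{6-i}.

Write out a_i and b_{6-i} for i = 0,…,6 and sum the products.
Σ = 1·18 − 2·11 + 3·7 − 4·4 + 5·3 − 6·1 + 7·2 = 24.

24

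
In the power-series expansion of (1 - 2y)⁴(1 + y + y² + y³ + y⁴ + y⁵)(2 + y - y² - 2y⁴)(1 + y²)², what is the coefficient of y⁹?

(1 - 2y)⁴ has coefficients 1,-8,24,-32,16 for degrees 0…4.
(1 + y + y² + y³ + y⁴ + y⁵) has coefficients 1,1,1,1,1,1,0,0,0,0 for degrees 0…9.
Multiplying by (2 + y - y² - 2y⁴) gives running coefficients 2,3,2,2,0,0,-2,-3,-2,-2 for degrees 0…9.
Finally multiplying by (1 + y²)², the product of all factors after the first has coefficients 2,3,6,8,6,7,0,-1,-6,-8 for degrees 0…9.
[y⁹] = 1·(-8) − 8·(-6) + 24·(-1) − 32·0 + 16·7 = 128.

128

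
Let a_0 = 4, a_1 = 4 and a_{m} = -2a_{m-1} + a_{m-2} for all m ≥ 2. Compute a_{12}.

-32476

The ordinary generating function has denominator 1 + 2t - t^2.
Iterating the recurrence: a_0,…,a_{12} = 4, 4, -4, 12, -28, 68, -164, 396, -956, 2308, -5572, 13452, -32476.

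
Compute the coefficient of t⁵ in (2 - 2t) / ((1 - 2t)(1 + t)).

The denominator gives the recurrence a_n = a_(n−1) + 2a_(n−2) for n ≥ 3; the numerator fixes a_0 = 2, a_1 = 0, a_2 = 4.
Iterating: 2, 0, 4, 4, 12, 20, so a_5 = 20.

20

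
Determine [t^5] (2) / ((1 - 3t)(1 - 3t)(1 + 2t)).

The denominator gives the recurrence a_n = 4a_(n−1) + 3a_(n−2) − 18a_(n−3) for n ≥ 3; the numerator fixes a_0 = 2, a_1 = 8, a_2 = 38.
Iterating: 2, 8, 38, 140, 530, 1856, so a_5 = 1856.

1856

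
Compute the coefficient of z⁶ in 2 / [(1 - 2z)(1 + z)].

86

Partial fractions give a closed form: a_n = (4/3)·2^n + (2/3)·(-1)^n.
At n = 6: a_6 = 86.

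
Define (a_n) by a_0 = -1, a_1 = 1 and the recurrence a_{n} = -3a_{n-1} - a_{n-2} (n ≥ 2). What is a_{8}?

The ordinary generating function has denominator 1 + 3x + x^2.
Iterating the recurrence: a_0,…,a_{8} = -1, 1, -2, 5, -13, 34, -89, 233, -610.

-610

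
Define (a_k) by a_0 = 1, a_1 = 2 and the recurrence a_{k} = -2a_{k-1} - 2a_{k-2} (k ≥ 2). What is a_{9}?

32

The ordinary generating function has denominator 1 + 2z + 2z^2.
Iterating the recurrence: a_0,…,a_{9} = 1, 2, -6, 8, -4, -8, 24, -32, 16, 32.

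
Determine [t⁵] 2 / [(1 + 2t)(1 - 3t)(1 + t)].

Partial fractions give a closed form: a_n = (8/5)·(-2)^n + (9/10)·3^n + (-1/2)·(-1)^n.
At n = 5: a_5 = 168.

168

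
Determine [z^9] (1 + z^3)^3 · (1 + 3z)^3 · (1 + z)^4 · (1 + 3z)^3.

56389

(1 + z^3)^3 has coefficients 1,0,0,3,0,0,3,0,0,1 for degrees 0…9.
(1 + 3z)^3 has coefficients 1,9,27,27,0,0,0,0,0,0 for degrees 0…9.
Multiplying by (1 + z)^4 gives running coefficients 1,13,69,193,307,279,135,27,0,0 for degrees 0…9.
Finally multiplying by (1 + 3z)^3, the product of all factors after the first has coefficients 1,22,213,1192,4258,10116,16146,17064,11421,4374 for degrees 0…9.
[z^9] = 1·4374 + 3·16146 + 3·1192 + 1·1 = 56389.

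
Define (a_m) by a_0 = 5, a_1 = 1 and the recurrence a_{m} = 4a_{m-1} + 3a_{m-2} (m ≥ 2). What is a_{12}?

The ordinary generating function has denominator 1 - 4x - 3x^2.
Iterating the recurrence: a_0,…,a_{12} = 5, 1, 19, 79, 373, 1729, 8035, 37327, 173413, 805633, 3742771, 17387983, 80780245.

80780245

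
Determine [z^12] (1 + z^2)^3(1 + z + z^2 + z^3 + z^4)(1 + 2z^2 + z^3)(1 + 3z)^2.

(1 + z^2)^3 has coefficients 1,0,3,0,3,0,1 for degrees 0…6.
(1 + z + z^2 + z^3 + z^4) has coefficients 1,1,1,1,1,0,0,0,0,0,0,0,0 for degrees 0…12.
Multiplying by (1 + 2z^2 + z^3) gives running coefficients 1,1,3,4,4,3,3,1,0,0,0,0,0 for degrees 0…12.
Finally multiplying by (1 + 3z)^2, the product of all factors after the first has coefficients 1,7,18,31,55,63,57,46,33,9,0,0,0 for degrees 0…12.
[z^12] = 1·0 + 3·0 + 3·33 + 1·57 = 156.

156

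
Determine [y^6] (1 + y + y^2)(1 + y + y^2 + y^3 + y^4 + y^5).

2

(1 + y + y^2) has coefficients 1,1,1 for degrees 0…2.
(1 + y + y^2 + y^3 + y^4 + y^5) has coefficients 1,1,1,1,1,1,0 for degrees 0…6.
[y^6] = 1·0 + 1·1 + 1·1 = 2.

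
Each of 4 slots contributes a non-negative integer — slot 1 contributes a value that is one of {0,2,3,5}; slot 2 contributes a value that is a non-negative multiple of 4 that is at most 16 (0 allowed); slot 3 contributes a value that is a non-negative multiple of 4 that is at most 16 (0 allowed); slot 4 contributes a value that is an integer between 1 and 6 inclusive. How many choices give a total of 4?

The generating function for the choices is (1 + y^2 + y^3 + y^5)·(1 + y^4 + y^8 + y^12 + y^16)·(1 + y^4 + y^8 + y^12 + y^16)·(y + y^2 + y^3 + y^4 + y^5 + y^6); the count is [y^4].
(1 + y^2 + y^3 + y^5) has coefficients 1,0,1,1,0 for degrees 0…4.
(1 + y^4 + y^8 + y^12 + y^16) has coefficients 1,0,0,0,1 for degrees 0…4.
Multiplying by (1 + y^4 + y^8 + y^12 + y^16) gives running coefficients 1,0,0,0,2 for degrees 0…4.
Finally multiplying by (y + y^2 + y^3 + y^4 + y^5 + y^6), the product of all factors after the first has coefficients 0,1,1,1,1 for degrees 0…4.
[y^4] = 1·1 + 1·1 + 1·1 = 3.

3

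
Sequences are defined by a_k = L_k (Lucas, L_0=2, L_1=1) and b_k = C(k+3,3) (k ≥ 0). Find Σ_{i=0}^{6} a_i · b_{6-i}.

The convolution is the t^6 coefficient of A(t)B(t).
Σ = 2·84 + 1·56 + 3·35 + 4·20 + 7·10 + 11·4 + 18·1 = 541.

541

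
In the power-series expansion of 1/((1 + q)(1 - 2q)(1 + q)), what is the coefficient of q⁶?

31

The denominator gives the recurrence a_n = 3a_(n−2) + 2a_(n−3) for n ≥ 3; the numerator fixes a_0 = 1, a_1 = 0, a_2 = 3.
Iterating: 1, 0, 3, 2, 9, 12, 31, so a_6 = 31.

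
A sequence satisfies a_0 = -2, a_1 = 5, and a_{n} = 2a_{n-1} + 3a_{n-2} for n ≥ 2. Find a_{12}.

398578

The ordinary generating function has denominator 1 - 2z - 3z^2.
Iterating the recurrence: a_0,…,a_{12} = -2, 5, 4, 23, 58, 185, 544, 1643, 4918, 14765, 44284, 132863, 398578.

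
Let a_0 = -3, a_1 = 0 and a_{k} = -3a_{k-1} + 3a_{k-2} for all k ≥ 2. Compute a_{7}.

The ordinary generating function has denominator 1 + 3y - 3y^2.
Iterating the recurrence: a_0,…,a_{7} = -3, 0, -9, 27, -108, 405, -1539, 5832.

5832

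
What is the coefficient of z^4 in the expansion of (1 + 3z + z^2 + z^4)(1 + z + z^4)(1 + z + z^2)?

7

(1 + 3z + z^2 + z^4) has coefficients 1,3,1,0,1 for degrees 0…4.
(1 + z + z^4) has coefficients 1,1,0,0,1 for degrees 0…4.
Finally multiplying by (1 + z + z^2), the product of all factors after the first has coefficients 1,2,2,1,1 for degrees 0…4.
[z^4] = 1·1 + 3·1 + 1·2 + 1·1 = 7.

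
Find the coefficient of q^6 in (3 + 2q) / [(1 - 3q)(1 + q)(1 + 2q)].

The denominator gives the recurrence a_n = 7a_(n−2) + 6a_(n−3) for n ≥ 3; the numerator fixes a_0 = 3, a_1 = 2, a_2 = 21.
Iterating: 3, 2, 21, 32, 159, 350, 1305, so a_6 = 1305.

1305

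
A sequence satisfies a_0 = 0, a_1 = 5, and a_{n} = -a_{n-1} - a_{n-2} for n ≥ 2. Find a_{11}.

-5

The ordinary generating function has denominator 1 + y + y^2.
Iterating the recurrence: a_0,…,a_{11} = 0, 5, -5, 0, 5, -5, 0, 5, -5, 0, 5, -5.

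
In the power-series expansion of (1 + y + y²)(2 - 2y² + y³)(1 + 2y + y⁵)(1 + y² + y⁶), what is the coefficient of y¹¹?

(1 + y + y²) has coefficients 1,1,1 for degrees 0…2.
(2 - 2y² + y³) has coefficients 2,0,-2,1,0,0,0,0,0,0,0,0 for degrees 0…11.
Multiplying by (1 + 2y + y⁵) gives running coefficients 2,4,-2,-3,2,2,0,-2,1,0,0,0 for degrees 0…11.
Finally multiplying by (1 + y² + y⁶), the product of all factors after the first has coefficients 2,4,0,1,0,-1,4,4,-1,-5,3,2 for degrees 0…11.
[y¹¹] = 1·2 + 1·3 + 1·(-5) = 0.

0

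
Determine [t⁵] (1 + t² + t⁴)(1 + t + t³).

2

(1 + t² + t⁴) has coefficients 1,0,1,0,1 for degrees 0…4.
(1 + t + t³) has coefficients 1,1,0,1,0,0 for degrees 0…5.
[t⁵] = 1·0 + 1·1 + 1·1 = 2.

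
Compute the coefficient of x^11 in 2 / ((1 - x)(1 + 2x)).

Partial fractions give a closed form: a_n = (2/3)·1^n + (4/3)·(-2)^n.
At n = 11: a_11 = -2730.

-2730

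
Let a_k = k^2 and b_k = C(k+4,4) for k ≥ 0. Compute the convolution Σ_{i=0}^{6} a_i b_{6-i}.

1122

Write out a_i and b_{6-i} for i = 0,…,6 and sum the products.
Σ = 0·210 + 1·126 + 4·70 + 9·35 + 16·15 + 25·5 + 36·1 = 1122.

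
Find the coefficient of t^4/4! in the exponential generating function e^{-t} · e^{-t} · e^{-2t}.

256

The EGF product rule gives c_4 = Σ_{k_1+k_2+k_3=4} C(4; k_1,k_2,k_3) · ∏ g_i(k_i), where e^{-t} gives (-1)^k; e^{-t} gives (-1)^k; e^{-2t} gives (-2)^k.
g_1(k) for k = 0…4: 1, -1, 1, -1, 1.
g_2(k) for k = 0…4: 1, -1, 1, -1, 1.
g_3(k) for k = 0…4: 1, -2, 4, -8, 16.
First combine the last two factors: h(k) = Σ_j C(k,j)·g_2(j)·g_3(k−j) for k = 0…4: 1, -3, 9, -27, 81.
c_4 = Σ_k C(4,k)·g_1(k)·h(4−k) = 1·1·81 + 4·(-1)·(-27) + 6·1·9 + 4·(-1)·(-3) + 1·1·1 = 81 + 108 + 54 + 12 + 1 = 256.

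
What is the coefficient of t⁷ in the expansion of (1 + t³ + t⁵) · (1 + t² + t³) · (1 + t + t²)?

(1 + t³ + t⁵) has coefficients 1,0,0,1,0,1 for degrees 0…5.
(1 + t² + t³) has coefficients 1,0,1,1,0,0,0,0 for degrees 0…7.
Finally multiplying by (1 + t + t²), the product of all factors after the first has coefficients 1,1,2,2,2,1,0,0 for degrees 0…7.
[t⁷] = 1·0 + 1·2 + 1·2 = 4.

4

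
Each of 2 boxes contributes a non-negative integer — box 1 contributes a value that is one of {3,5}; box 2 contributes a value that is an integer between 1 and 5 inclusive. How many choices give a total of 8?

The generating function for the choices is (y³ + y⁵)·(y + y² + y³ + y⁴ + y⁵); the count is [y⁸].
(y³ + y⁵) has coefficients 0,0,0,1,0,1 for degrees 0…5.
(y + y² + y³ + y⁴ + y⁵) has coefficients 0,1,1,1,1,1,0,0,0 for degrees 0…8.
[y⁸] = 1·1 + 1·1 = 2.

2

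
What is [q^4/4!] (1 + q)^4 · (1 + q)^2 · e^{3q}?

The EGF product rule gives c_4 = Σ_{k_1+k_2+k_3=4} C(4; k_1,k_2,k_3) · ∏ g_i(k_i), where (1+q)^4 gives the falling factorial (4)_k; (1+q)^2 gives the falling factorial (2)_k; e^{3q} gives (3)^k.
g_1(k) for k = 0…4: 1, 4, 12, 24, 24.
g_2(k) for k = 0…4: 1, 2, 2, 0, 0.
g_3(k) for k = 0…4: 1, 3, 9, 27, 81.
First combine the last two factors: h(k) = Σ_j C(k,j)·g_2(j)·g_3(k−j) for k = 0…4: 1, 5, 23, 99, 405.
c_4 = Σ_k C(4,k)·g_1(k)·h(4−k) = 1·1·405 + 4·4·99 + 6·12·23 + 4·24·5 + 1·24·1 = 405 + 1584 + 1656 + 480 + 24 = 4149.

4149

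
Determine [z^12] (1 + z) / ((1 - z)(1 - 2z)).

Partial fractions give a closed form: a_n = (-2)·1^n + (3)·2^n.
At n = 12: a_12 = 12286.

12286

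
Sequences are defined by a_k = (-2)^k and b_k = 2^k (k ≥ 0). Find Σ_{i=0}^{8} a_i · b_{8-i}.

Write out a_i and b_{8-i} for i = 0,…,8 and sum the products.
Σ = 1·256 − 2·128 + 4·64 − 8·32 + 16·16 − 32·8 + 64·4 − 128·2 + 256·1 = 256.

256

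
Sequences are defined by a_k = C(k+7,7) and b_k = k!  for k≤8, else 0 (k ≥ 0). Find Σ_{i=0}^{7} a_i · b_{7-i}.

26712

This is [x^7] in the product of the two ordinary generating functions.
Σ = 1·5040 + 8·720 + 36·120 + 120·24 + 330·6 + 792·2 + 1716·1 + 3432·1 = 26712.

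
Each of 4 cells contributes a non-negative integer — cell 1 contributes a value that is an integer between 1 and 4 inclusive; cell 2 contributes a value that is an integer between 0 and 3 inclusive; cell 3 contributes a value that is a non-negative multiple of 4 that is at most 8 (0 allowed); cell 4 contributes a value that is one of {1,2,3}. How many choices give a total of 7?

12

The generating function for the choices is (x + x² + x³ + x⁴)·(1 + x + x² + x³)·(1 + x⁴ + x⁸)·(x + x² + x³); the count is [x⁷].
(x + x² + x³ + x⁴) has coefficients 0,1,1,1,1 for degrees 0…4.
(1 + x + x² + x³) has coefficients 1,1,1,1,0,0,0,0 for degrees 0…7.
Multiplying by (1 + x⁴ + x⁸) gives running coefficients 1,1,1,1,1,1,1,1 for degrees 0…7.
Finally multiplying by (x + x² + x³), the product of all factors after the first has coefficients 0,1,2,3,3,3,3,3 for degrees 0…7.
[x⁷] = 1·3 + 1·3 + 1·3 + 1·3 = 12.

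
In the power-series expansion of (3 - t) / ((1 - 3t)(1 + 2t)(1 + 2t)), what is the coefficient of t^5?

-56

The denominator gives the recurrence a_n = −a_(n−1) + 8a_(n−2) + 12a_(n−3) for n ≥ 3; the numerator fixes a_0 = 3, a_1 = -4, a_2 = 28.
Iterating: 3, -4, 28, -24, 200, -56, so a_5 = -56.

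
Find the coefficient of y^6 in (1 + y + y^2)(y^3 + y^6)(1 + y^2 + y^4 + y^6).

(1 + y + y^2) has coefficients 1,1,1 for degrees 0…2.
(y^3 + y^6) has coefficients 0,0,0,1,0,0,1 for degrees 0…6.
Finally multiplying by (1 + y^2 + y^4 + y^6), the product of all factors after the first has coefficients 0,0,0,1,0,1,1 for degrees 0…6.
[y^6] = 1·1 + 1·1 + 1·0 = 2.

2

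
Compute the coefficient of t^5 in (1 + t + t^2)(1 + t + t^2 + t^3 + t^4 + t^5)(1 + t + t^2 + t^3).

(1 + t + t^2) has coefficients 1,1,1 for degrees 0…2.
(1 + t + t^2 + t^3 + t^4 + t^5) has coefficients 1,1,1,1,1,1 for degrees 0…5.
Finally multiplying by (1 + t + t^2 + t^3), the product of all factors after the first has coefficients 1,2,3,4,4,4 for degrees 0…5.
[t^5] = 1·4 + 1·4 + 1·4 = 12.

12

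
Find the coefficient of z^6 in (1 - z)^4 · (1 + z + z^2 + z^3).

-3

(1 - z)^4 has coefficients 1,-4,6,-4,1 for degrees 0…4.
(1 + z + z^2 + z^3) has coefficients 1,1,1,1,0,0,0 for degrees 0…6.
[z^6] = 1·0 − 4·0 + 6·0 − 4·1 + 1·1 = -3.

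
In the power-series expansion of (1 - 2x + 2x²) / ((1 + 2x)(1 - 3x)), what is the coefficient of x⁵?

49

The denominator gives the recurrence a_n = a_(n−1) + 6a_(n−2) for n ≥ 3; the numerator fixes a_0 = 1, a_1 = -1, a_2 = 7.
Iterating: 1, -1, 7, 1, 43, 49, so a_5 = 49.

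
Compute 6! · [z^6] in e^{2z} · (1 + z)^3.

The EGF product rule gives c_6 = Σ_{k_1+k_2=6} C(6; k_1,k_2) · ∏ g_i(k_i), where e^{2z} gives (2)^k; (1+z)^3 gives the falling factorial (3)_k.
g_1(k) for k = 0…6: 1, 2, 4, 8, 16, 32, 64.
g_2(k) for k = 0…6: 1, 3, 6, 6, 0, 0, 0.
c_6 = Σ_k C(6,k)·g_1(k)·g_2(6−k) = 20·8·6 + 15·16·6 + 6·32·3 + 1·64·1 = 960 + 1440 + 576 + 64 = 3040.

3040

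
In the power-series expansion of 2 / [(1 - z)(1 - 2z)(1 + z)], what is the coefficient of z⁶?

Partial fractions give a closed form: a_n = (-1)·1^n + (8/3)·2^n + (1/3)·(-1)^n.
At n = 6: a_6 = 170.

170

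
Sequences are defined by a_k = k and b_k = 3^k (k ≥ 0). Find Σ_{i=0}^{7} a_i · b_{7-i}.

This is [x^7] in the product of the two ordinary generating functions.
Σ = 0·2187 + 1·729 + 2·243 + 3·81 + 4·27 + 5·9 + 6·3 + 7·1 = 1636.

1636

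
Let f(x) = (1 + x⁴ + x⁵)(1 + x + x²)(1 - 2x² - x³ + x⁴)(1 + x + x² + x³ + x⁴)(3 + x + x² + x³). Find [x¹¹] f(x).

(1 + x⁴ + x⁵) has coefficients 1,0,0,0,1,1 for degrees 0…5.
(1 + x + x²) has coefficients 1,1,1,0,0,0,0,0,0,0,0,0 for degrees 0…11.
Multiplying by (1 - 2x² - x³ + x⁴) gives running coefficients 1,1,-1,-3,-2,0,1,0,0,0,0,0 for degrees 0…11.
Multiplying by (1 + x + x² + x³ + x⁴) gives running coefficients 1,2,1,-2,-4,-5,-5,-4,-1,1,1,0 for degrees 0…11.
Finally multiplying by (3 + x + x² + x³), the product of all factors after the first has coefficients 3,7,6,-2,-11,-20,-26,-26,-17,-7,-1,1 for degrees 0…11.
[x¹¹] = 1·1 + 1·(-26) + 1·(-26) = -51.

-51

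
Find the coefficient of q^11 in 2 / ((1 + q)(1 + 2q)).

The denominator gives the recurrence a_n = −3a_(n−1) − 2a_(n−2) for n ≥ 2; the numerator fixes a_0 = 2, a_1 = -6.
Iterating: 2, -6, 14, -30, 62, -126, 254, -510, 1022, -2046, 4094, -8190, so a_11 = -8190.

-8190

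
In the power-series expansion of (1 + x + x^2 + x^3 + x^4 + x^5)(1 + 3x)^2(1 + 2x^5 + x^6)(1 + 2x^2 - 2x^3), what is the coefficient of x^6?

(1 + x + x^2 + x^3 + x^4 + x^5) has coefficients 1,1,1,1,1,1 for degrees 0…5.
(1 + 3x)^2 has coefficients 1,6,9,0,0,0,0 for degrees 0…6.
Multiplying by (1 + 2x^5 + x^6) gives running coefficients 1,6,9,0,0,2,13 for degrees 0…6.
Finally multiplying by (1 + 2x^2 - 2x^3), the product of all factors after the first has coefficients 1,6,11,10,6,-16,13 for degrees 0…6.
[x^6] = 1·13 + 1·(-16) + 1·6 + 1·10 + 1·11 + 1·6 = 30.

30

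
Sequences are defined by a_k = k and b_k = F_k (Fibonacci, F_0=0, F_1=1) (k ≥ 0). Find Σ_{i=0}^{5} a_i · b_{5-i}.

Write out a_i and b_{5-i} for i = 0,…,5 and sum the products.
Σ = 0·5 + 1·3 + 2·2 + 3·1 + 4·1 + 5·0 = 14.

14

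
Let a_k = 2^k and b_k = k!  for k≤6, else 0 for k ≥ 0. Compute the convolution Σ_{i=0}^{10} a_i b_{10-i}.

The convolution is the x^10 coefficient of A(x)B(x).
Σ = 1·0 + 2·0 + 4·0 + 8·0 + 16·720 + 32·120 + 64·24 + 128·6 + 256·2 + 512·1 + 1024·1 = 19712.

19712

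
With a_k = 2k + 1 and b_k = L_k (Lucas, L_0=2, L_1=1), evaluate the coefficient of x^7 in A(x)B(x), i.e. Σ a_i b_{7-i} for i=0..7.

299

The convolution is the t^7 coefficient of A(t)B(t).
Σ = 1·29 + 3·18 + 5·11 + 7·7 + 9·4 + 11·3 + 13·1 + 15·2 = 299.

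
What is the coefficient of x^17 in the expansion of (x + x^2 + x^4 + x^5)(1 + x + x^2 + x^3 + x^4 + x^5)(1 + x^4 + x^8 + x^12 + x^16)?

7

(x + x^2 + x^4 + x^5) has coefficients 0,1,1,0,1,1 for degrees 0…5.
(1 + x + x^2 + x^3 + x^4 + x^5) has coefficients 1,1,1,1,1,1,0,0,0,0,0,0,0,0,0,0,0,0 for degrees 0…17.
Finally multiplying by (1 + x^4 + x^8 + x^12 + x^16), the product of all factors after the first has coefficients 1,1,1,1,2,2,1,1,2,2,1,1,2,2,1,1,2,2 for degrees 0…17.
[x^17] = 1·2 + 1·1 + 1·2 + 1·2 = 7.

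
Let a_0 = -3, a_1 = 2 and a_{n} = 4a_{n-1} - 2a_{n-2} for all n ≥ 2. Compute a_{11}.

The ordinary generating function has denominator 1 - 4z + 2z^2.
Iterating the recurrence: a_0,…,a_{11} = -3, 2, 14, 52, 180, 616, 2104, 7184, 24528, 83744, 285920, 976192.

976192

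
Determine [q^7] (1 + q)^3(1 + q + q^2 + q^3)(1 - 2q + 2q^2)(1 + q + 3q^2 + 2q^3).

(1 + q)^3 has coefficients 1,3,3,1 for degrees 0…3.
(1 + q + q^2 + q^3) has coefficients 1,1,1,1,0,0,0,0 for degrees 0…7.
Multiplying by (1 - 2q + 2q^2) gives running coefficients 1,-1,1,1,0,2,0,0 for degrees 0…7.
Finally multiplying by (1 + q + 3q^2 + 2q^3), the product of all factors after the first has coefficients 1,0,3,1,2,7,4,6 for degrees 0…7.
[q^7] = 1·6 + 3·4 + 3·7 + 1·2 = 41.

41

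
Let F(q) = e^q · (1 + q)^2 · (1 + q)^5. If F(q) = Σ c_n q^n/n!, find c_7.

130922

The EGF product rule gives c_7 = Σ_{k_1+k_2+k_3=7} C(7; k_1,k_2,k_3) · ∏ g_i(k_i), where e^q gives (1)^k; (1+q)^2 gives the falling factorial (2)_k; (1+q)^5 gives the falling factorial (5)_k.
g_1(k) for k = 0…7: 1, 1, 1, 1, 1, 1, 1, 1.
g_2(k) for k = 0…7: 1, 2, 2, 0, 0, 0, 0, 0.
g_3(k) for k = 0…7: 1, 5, 20, 60, 120, 120, 0, 0.
First combine the last two factors: h(k) = Σ_j C(k,j)·g_2(j)·g_3(k−j) for k = 0…7: 1, 7, 42, 210, 840, 2520, 5040, 5040.
c_7 = Σ_k C(7,k)·g_1(k)·h(7−k) = 1·1·5040 + 7·1·5040 + 21·1·2520 + 35·1·840 + 35·1·210 + 21·1·42 + 7·1·7 + 1·1·1 = 5040 + 35280 + 52920 + 29400 + 7350 + 882 + 49 + 1 = 130922.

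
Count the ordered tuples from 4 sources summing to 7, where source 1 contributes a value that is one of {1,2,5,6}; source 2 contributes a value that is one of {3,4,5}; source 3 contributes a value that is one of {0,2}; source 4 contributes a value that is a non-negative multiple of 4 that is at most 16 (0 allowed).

3

The generating function for the choices is (q + q^2 + q^5 + q^6)·(q^3 + q^4 + q^5)·(1 + q^2)·(1 + q^4 + q^8 + q^12 + q^16); the count is [q^7].
(q + q^2 + q^5 + q^6) has coefficients 0,1,1,0,0,1,1 for degrees 0…6.
(q^3 + q^4 + q^5) has coefficients 0,0,0,1,1,1,0,0 for degrees 0…7.
Multiplying by (1 + q^2) gives running coefficients 0,0,0,1,1,2,1,1 for degrees 0…7.
Finally multiplying by (1 + q^4 + q^8 + q^12 + q^16), the product of all factors after the first has coefficients 0,0,0,1,1,2,1,2 for degrees 0…7.
[q^7] = 1·1 + 1·2 + 1·0 + 1·0 = 3.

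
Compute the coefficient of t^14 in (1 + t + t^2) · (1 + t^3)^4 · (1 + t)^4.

31

(1 + t + t^2) has coefficients 1,1,1 for degrees 0…2.
(1 + t^3)^4 has coefficients 1,0,0,4,0,0,6,0,0,4,0,0,1,0,0 for degrees 0…14.
Finally multiplying by (1 + t)^4, the product of all factors after the first has coefficients 1,4,6,8,17,24,22,28,36,28,22,24,17,8,6 for degrees 0…14.
[t^14] = 1·6 + 1·8 + 1·17 = 31.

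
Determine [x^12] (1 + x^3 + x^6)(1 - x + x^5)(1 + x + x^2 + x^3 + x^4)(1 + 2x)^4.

(1 + x^3 + x^6) has coefficients 1,0,0,1,0,0,1 for degrees 0…6.
(1 - x + x^5) has coefficients 1,-1,0,0,0,1,0,0,0,0,0,0,0 for degrees 0…12.
Multiplying by (1 + x + x^2 + x^3 + x^4) gives running coefficients 1,0,0,0,0,0,1,1,1,1,0,0,0 for degrees 0…12.
Finally multiplying by (1 + 2x)^4, the product of all factors after the first has coefficients 1,8,24,32,16,0,1,9,33,65,80,72,48 for degrees 0…12.
[x^12] = 1·48 + 1·65 + 1·1 = 114.

114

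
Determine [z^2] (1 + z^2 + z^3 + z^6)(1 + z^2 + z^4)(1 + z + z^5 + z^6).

2

(1 + z^2 + z^3 + z^6) has coefficients 1,0,1 for degrees 0…2.
(1 + z^2 + z^4) has coefficients 1,0,1 for degrees 0…2.
Finally multiplying by (1 + z + z^5 + z^6), the product of all factors after the first has coefficients 1,1,1 for degrees 0…2.
[z^2] = 1·1 + 1·1 = 2.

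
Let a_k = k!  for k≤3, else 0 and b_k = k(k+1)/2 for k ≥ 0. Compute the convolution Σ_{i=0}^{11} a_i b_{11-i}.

The convolution is the t^11 coefficient of A(t)B(t).
Σ = 1·66 + 1·55 + 2·45 + 6·36 + 0·28 + 0·21 + 0·15 + 0·10 + 0·6 + 0·3 + 0·1 + 0·0 = 427.

427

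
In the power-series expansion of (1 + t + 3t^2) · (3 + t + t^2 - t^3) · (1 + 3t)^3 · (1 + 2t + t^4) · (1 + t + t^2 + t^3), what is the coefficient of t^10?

1118

(1 + t + 3t^2) has coefficients 1,1,3 for degrees 0…2.
(3 + t + t^2 - t^3) has coefficients 3,1,1,-1,0,0,0,0,0,0,0 for degrees 0…10.
Multiplying by (1 + 3t)^3 gives running coefficients 3,28,91,116,45,0,-27,0,0,0,0 for degrees 0…10.
Multiplying by (1 + 2t + t^4) gives running coefficients 3,34,147,298,280,118,64,62,45,0,-27 for degrees 0…10.
Finally multiplying by (1 + t + t^2 + t^3), the product of all factors after the first has coefficients 3,37,184,482,759,843,760,524,289,171,80 for degrees 0…10.
[t^10] = 1·80 + 1·171 + 3·289 = 1118.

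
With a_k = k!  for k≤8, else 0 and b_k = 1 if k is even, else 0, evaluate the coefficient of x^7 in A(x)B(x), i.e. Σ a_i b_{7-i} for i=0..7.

The convolution is the x^7 coefficient of A(x)B(x).
Σ = 1·0 + 1·1 + 2·0 + 6·1 + 24·0 + 120·1 + 720·0 + 5040·1 = 5167.

5167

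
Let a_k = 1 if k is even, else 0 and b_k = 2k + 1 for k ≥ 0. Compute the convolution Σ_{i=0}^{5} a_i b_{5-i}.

The convolution is the t^5 coefficient of A(t)B(t).
Σ = 1·11 + 0·9 + 1·7 + 0·5 + 1·3 + 0·1 = 21.

21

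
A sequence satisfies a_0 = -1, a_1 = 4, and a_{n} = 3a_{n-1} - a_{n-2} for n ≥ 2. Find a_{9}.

11323

The ordinary generating function has denominator 1 - 3t + t^2.
Iterating the recurrence: a_0,…,a_{9} = -1, 4, 13, 35, 92, 241, 631, 1652, 4325, 11323.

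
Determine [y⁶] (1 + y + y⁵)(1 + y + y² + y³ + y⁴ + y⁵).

2

(1 + y + y⁵) has coefficients 1,1,0,0,0,1 for degrees 0…5.
(1 + y + y² + y³ + y⁴ + y⁵) has coefficients 1,1,1,1,1,1,0 for degrees 0…6.
[y⁶] = 1·0 + 1·1 + 1·1 = 2.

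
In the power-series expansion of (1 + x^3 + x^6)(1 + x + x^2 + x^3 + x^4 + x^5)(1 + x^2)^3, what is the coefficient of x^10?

15

(1 + x^3 + x^6) has coefficients 1,0,0,1,0,0,1 for degrees 0…6.
(1 + x + x^2 + x^3 + x^4 + x^5) has coefficients 1,1,1,1,1,1,0,0,0,0,0 for degrees 0…10.
Finally multiplying by (1 + x^2)^3, the product of all factors after the first has coefficients 1,1,4,4,7,7,7,7,4,4,1 for degrees 0…10.
[x^10] = 1·1 + 1·7 + 1·7 = 15.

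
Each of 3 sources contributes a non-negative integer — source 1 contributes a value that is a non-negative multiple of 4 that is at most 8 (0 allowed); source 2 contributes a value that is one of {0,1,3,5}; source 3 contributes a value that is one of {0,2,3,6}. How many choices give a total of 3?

3

The generating function for the choices is (1 + z^4 + z^8)·(1 + z + z^3 + z^5)·(1 + z^2 + z^3 + z^6); the count is [z^3].
(1 + z^4 + z^8) has coefficients 1,0,0,0 for degrees 0…3.
(1 + z + z^3 + z^5) has coefficients 1,1,0,1 for degrees 0…3.
Finally multiplying by (1 + z^2 + z^3 + z^6), the product of all factors after the first has coefficients 1,1,1,3 for degrees 0…3.
[z^3] = 1·3 = 3.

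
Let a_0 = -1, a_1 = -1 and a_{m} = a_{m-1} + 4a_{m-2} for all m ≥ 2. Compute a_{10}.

The ordinary generating function has denominator 1 - x - 4x^2.
Iterating the recurrence: a_0,…,a_{10} = -1, -1, -5, -9, -29, -65, -181, -441, -1165, -2929, -7589.

-7589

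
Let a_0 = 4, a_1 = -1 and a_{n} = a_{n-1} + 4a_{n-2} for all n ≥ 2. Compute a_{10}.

15711

The ordinary generating function has denominator 1 - x - 4x^2.
Iterating the recurrence: a_0,…,a_{10} = 4, -1, 15, 11, 71, 115, 399, 859, 2455, 5891, 15711.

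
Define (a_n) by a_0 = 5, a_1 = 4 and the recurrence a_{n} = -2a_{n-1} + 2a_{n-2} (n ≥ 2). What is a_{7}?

The ordinary generating function has denominator 1 + 2z - 2z^2.
Iterating the recurrence: a_0,…,a_{7} = 5, 4, 2, 4, -4, 16, -40, 112.

112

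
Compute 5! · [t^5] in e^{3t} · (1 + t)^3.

3618

The EGF product rule gives c_5 = Σ_{k_1+k_2=5} C(5; k_1,k_2) · ∏ g_i(k_i), where e^{3t} gives (3)^k; (1+t)^3 gives the falling factorial (3)_k.
g_1(k) for k = 0…5: 1, 3, 9, 27, 81, 243.
g_2(k) for k = 0…5: 1, 3, 6, 6, 0, 0.
c_5 = Σ_k C(5,k)·g_1(k)·g_2(5−k) = 10·9·6 + 10·27·6 + 5·81·3 + 1·243·1 = 540 + 1620 + 1215 + 243 = 3618.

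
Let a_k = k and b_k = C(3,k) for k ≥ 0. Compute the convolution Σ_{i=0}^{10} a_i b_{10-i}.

This is [x^10] in the product of the two ordinary generating functions.
Σ = 0·0 + 1·0 + 2·0 + 3·0 + 4·0 + 5·0 + 6·0 + 7·1 + 8·3 + 9·3 + 10·1 = 68.

68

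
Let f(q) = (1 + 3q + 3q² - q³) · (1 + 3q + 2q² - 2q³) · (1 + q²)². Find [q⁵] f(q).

(1 + 3q + 3q² - q³) has coefficients 1,3,3,-1 for degrees 0…3.
(1 + 3q + 2q² - 2q³) has coefficients 1,3,2,-2,0,0 for degrees 0…5.
Finally multiplying by (1 + q²)², the product of all factors after the first has coefficients 1,3,4,4,5,-1 for degrees 0…5.
[q⁵] = 1·(-1) + 3·5 + 3·4 − 1·4 = 22.

22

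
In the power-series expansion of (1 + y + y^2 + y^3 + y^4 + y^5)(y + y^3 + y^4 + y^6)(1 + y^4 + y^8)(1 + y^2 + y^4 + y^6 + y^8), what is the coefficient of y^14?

(1 + y + y^2 + y^3 + y^4 + y^5) has coefficients 1,1,1,1,1,1 for degrees 0…5.
(y + y^3 + y^4 + y^6) has coefficients 0,1,0,1,1,0,1,0,0,0,0,0,0,0,0 for degrees 0…14.
Multiplying by (1 + y^4 + y^8) gives running coefficients 0,1,0,1,1,1,1,1,1,1,1,1,1,0,1 for degrees 0…14.
Finally multiplying by (1 + y^2 + y^4 + y^6 + y^8), the product of all factors after the first has coefficients 0,1,0,2,1,3,2,4,3,5,4,5,5,4,5 for degrees 0…14.
[y^14] = 1·5 + 1·4 + 1·5 + 1·5 + 1·4 + 1·5 = 28.

28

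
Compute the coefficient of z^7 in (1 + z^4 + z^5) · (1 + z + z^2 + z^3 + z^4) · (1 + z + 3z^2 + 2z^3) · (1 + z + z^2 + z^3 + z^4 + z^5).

(1 + z^4 + z^5) has coefficients 1,0,0,0,1,1 for degrees 0…5.
(1 + z + z^2 + z^3 + z^4) has coefficients 1,1,1,1,1,0,0,0 for degrees 0…7.
Multiplying by (1 + z + 3z^2 + 2z^3) gives running coefficients 1,2,5,7,7,6,5,2 for degrees 0…7.
Finally multiplying by (1 + z + z^2 + z^3 + z^4 + z^5), the product of all factors after the first has coefficients 1,3,8,15,22,28,32,32 for degrees 0…7.
[z^7] = 1·32 + 1·15 + 1·8 = 55.

55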